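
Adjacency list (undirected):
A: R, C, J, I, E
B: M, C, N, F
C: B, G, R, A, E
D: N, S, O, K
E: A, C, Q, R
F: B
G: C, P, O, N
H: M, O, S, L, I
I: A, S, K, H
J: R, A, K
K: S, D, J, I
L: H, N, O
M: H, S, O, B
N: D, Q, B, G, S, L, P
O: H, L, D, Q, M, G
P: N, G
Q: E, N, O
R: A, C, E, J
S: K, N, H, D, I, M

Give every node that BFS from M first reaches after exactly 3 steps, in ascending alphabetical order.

A, E, J, P, R

Level 0: M
Level 1: B, H, O, S
Level 2: C, D, F, G, I, K, L, N, Q
Level 3: A, E, J, P, R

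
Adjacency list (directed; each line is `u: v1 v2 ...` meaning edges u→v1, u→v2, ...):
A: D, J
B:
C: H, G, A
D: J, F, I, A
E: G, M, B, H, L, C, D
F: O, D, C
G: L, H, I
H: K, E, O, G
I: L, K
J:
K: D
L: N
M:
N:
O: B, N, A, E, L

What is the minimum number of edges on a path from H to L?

2

Level 0: H
Level 1: E, G, K, O
Level 2: A, B, C, D, I, L, M, N
Level 3: F, J
L first appears at level 2.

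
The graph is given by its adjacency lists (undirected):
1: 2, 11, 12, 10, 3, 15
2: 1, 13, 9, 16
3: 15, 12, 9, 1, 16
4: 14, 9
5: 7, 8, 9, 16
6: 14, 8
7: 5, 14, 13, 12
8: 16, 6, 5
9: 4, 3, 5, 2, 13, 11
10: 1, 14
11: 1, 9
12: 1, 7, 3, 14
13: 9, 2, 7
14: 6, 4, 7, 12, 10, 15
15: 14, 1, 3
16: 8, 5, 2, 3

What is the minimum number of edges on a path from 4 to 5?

Level 0: 4
Level 1: 9, 14
Level 2: 2, 3, 5, 6, 7, 10, 11, 12, 13, 15
Level 3: 1, 8, 16
5 first appears at level 2.

2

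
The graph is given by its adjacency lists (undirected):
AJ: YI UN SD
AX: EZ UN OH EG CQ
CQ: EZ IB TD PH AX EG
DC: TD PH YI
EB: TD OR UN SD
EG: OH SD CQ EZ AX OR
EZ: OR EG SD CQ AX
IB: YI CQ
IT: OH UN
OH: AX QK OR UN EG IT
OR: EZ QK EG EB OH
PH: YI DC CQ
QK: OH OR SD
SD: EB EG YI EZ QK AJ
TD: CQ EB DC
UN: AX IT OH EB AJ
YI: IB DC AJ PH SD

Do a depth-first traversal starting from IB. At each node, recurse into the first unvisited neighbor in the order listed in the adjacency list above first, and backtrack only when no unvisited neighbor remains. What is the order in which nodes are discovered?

IB, YI, DC, TD, CQ, EZ, OR, QK, OH, AX, UN, IT, EB, SD, EG, AJ, PH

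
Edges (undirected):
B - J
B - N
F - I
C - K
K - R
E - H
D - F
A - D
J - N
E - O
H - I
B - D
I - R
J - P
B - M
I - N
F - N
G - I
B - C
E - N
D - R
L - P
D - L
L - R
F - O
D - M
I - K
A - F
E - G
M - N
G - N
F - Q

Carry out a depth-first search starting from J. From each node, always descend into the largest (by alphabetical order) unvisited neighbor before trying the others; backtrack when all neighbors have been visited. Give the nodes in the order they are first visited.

J, P, L, R, K, I, N, M, D, F, Q, O, E, H, G, A, B, C

Visit J
J → P
P → L
L → R
R → K
K → I
I → N
N → M
M → D
D → F
F → Q
F → O
O → E
E → H
E → G
F → A
D → B
B → C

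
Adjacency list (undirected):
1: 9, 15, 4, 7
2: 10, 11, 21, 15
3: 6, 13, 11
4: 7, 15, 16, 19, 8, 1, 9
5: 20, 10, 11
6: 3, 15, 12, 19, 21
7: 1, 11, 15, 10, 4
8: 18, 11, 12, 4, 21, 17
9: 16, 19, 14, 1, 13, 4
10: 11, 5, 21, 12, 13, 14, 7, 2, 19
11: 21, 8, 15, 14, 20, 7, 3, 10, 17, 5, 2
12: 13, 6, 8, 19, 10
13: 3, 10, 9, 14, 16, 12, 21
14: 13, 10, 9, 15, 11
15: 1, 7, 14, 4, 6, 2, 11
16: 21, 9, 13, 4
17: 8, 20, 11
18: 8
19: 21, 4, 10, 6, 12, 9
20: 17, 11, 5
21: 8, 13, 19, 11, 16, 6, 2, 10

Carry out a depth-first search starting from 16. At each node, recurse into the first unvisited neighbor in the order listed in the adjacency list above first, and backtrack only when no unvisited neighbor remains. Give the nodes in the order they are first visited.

16, 21, 8, 18, 11, 15, 1, 9, 19, 4, 7, 10, 5, 20, 17, 12, 13, 3, 6, 14, 2

Visit 16
16 → 21
21 → 8
8 → 18
8 → 11
11 → 15
15 → 1
1 → 9
9 → 19
19 → 4
4 → 7
7 → 10
10 → 5
5 → 20
20 → 17
10 → 12
12 → 13
13 → 3
3 → 6
13 → 14
10 → 2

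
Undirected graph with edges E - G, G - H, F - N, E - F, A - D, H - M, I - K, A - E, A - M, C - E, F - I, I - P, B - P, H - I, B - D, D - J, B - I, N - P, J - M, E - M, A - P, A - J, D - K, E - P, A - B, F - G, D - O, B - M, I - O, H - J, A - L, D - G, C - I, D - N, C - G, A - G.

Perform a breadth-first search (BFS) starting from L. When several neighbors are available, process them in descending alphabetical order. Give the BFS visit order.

L -> A -> P -> M -> J -> G -> E -> D -> B -> N -> I -> H -> F -> C -> O -> K

Visit L; enqueue A → queue [A]
Visit A; enqueue P, M, J, G, E, D, B → queue [P, M, J, G, E, D, B]
Visit P; enqueue N, I → queue [M, J, G, E, D, B, N, I]
Visit M; enqueue H → queue [J, G, E, D, B, N, I, H]
Visit J → queue [G, E, D, B, N, I, H]
Visit G; enqueue F, C → queue [E, D, B, N, I, H, F, C]
Visit E → queue [D, B, N, I, H, F, C]
Visit D; enqueue O, K → queue [B, N, I, H, F, C, O, K]
Visit B → queue [N, I, H, F, C, O, K]
Visit N → queue [I, H, F, C, O, K]
Visit I → queue [H, F, C, O, K]
Visit H → queue [F, C, O, K]
Visit F → queue [C, O, K]
Visit C → queue [O, K]
Visit O → queue [K]
Visit K → queue []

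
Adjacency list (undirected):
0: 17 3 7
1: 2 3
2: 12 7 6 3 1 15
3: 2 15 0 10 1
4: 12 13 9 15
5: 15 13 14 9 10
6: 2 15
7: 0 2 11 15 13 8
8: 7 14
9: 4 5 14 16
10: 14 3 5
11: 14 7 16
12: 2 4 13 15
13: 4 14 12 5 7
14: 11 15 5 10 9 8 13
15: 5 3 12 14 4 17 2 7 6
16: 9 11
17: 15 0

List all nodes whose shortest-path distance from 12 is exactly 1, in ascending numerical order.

2, 4, 13, 15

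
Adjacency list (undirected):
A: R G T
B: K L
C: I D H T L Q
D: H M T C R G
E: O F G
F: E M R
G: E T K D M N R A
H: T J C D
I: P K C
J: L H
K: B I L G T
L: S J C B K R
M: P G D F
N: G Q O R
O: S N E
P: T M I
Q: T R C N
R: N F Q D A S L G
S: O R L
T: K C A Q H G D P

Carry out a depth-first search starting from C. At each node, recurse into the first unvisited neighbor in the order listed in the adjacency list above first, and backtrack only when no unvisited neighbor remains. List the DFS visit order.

C, I, P, T, K, B, L, S, O, N, G, E, F, M, D, H, J, R, Q, A

Visit C
C → I
I → P
P → T
T → K
K → B
B → L
L → S
S → O
O → N
N → G
G → E
E → F
F → M
M → D
D → H
H → J
D → R
R → Q
R → A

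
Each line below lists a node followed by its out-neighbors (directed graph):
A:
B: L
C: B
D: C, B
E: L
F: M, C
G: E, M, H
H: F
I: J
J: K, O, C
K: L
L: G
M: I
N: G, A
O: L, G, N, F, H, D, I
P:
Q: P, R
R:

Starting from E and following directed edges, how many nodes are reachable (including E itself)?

15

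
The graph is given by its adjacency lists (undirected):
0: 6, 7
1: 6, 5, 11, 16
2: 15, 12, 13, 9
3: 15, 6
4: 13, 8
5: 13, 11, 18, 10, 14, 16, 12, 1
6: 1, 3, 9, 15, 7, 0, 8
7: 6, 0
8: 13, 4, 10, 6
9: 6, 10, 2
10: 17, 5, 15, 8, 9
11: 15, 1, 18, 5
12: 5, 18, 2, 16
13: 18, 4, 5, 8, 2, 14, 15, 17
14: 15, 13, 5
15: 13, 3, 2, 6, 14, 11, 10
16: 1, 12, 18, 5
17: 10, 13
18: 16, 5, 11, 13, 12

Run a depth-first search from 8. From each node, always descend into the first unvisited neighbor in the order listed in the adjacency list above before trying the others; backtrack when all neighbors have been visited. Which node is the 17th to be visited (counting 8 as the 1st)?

7

Visit 8
8 → 13
13 → 18
18 → 16
16 → 1
1 → 6
6 → 3
3 → 15
15 → 2
2 → 12
12 → 5
5 → 11
5 → 10
10 → 17
10 → 9
5 → 14
6 → 7
7 → 0
13 → 4

Visit order: 8, 13, 18, 16, 1, 6, 3, 15, 2, 12, 5, 11, 10, 17, 9, 14, 7, 0, 4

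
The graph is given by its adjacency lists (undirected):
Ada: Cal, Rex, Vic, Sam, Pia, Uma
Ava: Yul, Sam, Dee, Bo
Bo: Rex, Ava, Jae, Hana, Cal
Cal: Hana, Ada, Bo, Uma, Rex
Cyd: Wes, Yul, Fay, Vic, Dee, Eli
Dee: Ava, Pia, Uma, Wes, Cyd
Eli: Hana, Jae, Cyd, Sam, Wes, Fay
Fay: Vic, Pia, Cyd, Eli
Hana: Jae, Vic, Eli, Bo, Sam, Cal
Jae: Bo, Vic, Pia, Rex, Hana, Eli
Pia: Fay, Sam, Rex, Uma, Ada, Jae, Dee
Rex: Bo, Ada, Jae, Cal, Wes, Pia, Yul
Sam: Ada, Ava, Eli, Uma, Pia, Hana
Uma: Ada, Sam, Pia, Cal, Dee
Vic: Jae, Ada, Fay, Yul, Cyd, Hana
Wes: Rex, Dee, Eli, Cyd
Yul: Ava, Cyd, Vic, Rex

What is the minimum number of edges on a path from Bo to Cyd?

3

Level 0: Bo
Level 1: Ava, Cal, Hana, Jae, Rex
Level 2: Ada, Dee, Eli, Pia, Sam, Uma, Vic, Wes, Yul
Level 3: Cyd, Fay
Cyd first appears at level 3.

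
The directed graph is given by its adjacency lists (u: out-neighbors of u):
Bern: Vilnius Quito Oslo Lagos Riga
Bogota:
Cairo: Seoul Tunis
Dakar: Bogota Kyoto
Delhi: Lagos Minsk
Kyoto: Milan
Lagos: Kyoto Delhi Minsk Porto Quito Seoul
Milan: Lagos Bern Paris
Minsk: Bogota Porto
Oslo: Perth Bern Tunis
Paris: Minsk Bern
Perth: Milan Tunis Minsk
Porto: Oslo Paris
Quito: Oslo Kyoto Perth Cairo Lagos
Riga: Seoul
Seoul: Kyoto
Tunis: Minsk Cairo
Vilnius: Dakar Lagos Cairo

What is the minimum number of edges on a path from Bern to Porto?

2

Level 0: Bern
Level 1: Lagos, Oslo, Quito, Riga, Vilnius
Level 2: Cairo, Dakar, Delhi, Kyoto, Minsk, Perth, Porto, Seoul, Tunis
Level 3: Bogota, Milan, Paris
Porto first appears at level 2.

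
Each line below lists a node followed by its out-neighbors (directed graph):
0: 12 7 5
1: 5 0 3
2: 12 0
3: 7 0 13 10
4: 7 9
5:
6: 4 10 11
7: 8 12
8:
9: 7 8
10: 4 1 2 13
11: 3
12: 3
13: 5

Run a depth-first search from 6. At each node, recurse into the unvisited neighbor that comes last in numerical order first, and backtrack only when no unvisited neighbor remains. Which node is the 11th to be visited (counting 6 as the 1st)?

12

Visit 6
6 → 11
11 → 3
3 → 13
13 → 5
3 → 10
10 → 4
4 → 9
9 → 8
9 → 7
7 → 12
10 → 2
2 → 0
10 → 1

Visit order: 6, 11, 3, 13, 5, 10, 4, 9, 8, 7, 12, 2, 0, 1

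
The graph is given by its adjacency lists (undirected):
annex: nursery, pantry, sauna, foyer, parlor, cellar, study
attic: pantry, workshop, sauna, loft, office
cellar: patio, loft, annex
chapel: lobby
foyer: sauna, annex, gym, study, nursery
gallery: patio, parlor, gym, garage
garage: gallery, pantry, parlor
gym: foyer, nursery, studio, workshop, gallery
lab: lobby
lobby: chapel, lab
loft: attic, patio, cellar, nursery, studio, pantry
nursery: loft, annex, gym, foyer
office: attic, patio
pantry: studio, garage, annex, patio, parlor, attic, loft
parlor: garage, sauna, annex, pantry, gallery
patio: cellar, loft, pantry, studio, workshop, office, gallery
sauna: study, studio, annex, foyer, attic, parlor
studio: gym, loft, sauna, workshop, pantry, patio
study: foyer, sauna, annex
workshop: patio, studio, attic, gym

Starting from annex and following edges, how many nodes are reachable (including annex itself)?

17

BFS from annex visits: annex, cellar, foyer, nursery, pantry, parlor, sauna, study, loft, patio, gym, attic, garage, studio, gallery, office, workshop
Reachable nodes: 17 of 20 total.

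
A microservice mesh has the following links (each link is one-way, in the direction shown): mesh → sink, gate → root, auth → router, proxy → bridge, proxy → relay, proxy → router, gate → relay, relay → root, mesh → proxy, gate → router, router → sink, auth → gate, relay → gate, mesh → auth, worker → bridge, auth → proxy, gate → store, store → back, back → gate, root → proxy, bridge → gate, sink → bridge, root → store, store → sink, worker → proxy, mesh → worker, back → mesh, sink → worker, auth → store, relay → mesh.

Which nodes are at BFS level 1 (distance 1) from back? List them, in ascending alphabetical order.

Level 0: back
Level 1: gate, mesh
Level 2: auth, proxy, relay, root, router, sink, store, worker
Level 3: bridge

gate, mesh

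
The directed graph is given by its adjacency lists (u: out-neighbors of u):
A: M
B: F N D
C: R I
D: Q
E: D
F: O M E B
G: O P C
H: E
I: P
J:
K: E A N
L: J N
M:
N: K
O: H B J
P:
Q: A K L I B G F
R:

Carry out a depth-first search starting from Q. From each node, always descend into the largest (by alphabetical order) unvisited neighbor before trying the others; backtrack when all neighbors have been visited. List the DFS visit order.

Q L N K E D A M J I P G O H B F C R

Visit Q
Q → L
L → N
N → K
K → E
E → D
K → A
A → M
L → J
Q → I
I → P
Q → G
G → O
O → H
O → B
B → F
G → C
C → R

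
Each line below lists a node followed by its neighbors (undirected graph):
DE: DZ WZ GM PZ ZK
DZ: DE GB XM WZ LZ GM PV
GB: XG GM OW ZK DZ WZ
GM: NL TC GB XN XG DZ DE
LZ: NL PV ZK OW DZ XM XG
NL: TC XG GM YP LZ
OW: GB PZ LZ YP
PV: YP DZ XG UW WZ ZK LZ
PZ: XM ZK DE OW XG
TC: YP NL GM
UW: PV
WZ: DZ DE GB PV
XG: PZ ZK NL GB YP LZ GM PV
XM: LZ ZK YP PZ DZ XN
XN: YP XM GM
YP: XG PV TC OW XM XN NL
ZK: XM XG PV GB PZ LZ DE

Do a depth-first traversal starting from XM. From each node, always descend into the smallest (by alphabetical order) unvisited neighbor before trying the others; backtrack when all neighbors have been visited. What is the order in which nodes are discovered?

Visit XM
XM → DZ
DZ → DE
DE → GM
GM → GB
GB → OW
OW → LZ
LZ → NL
NL → TC
TC → YP
YP → PV
PV → UW
PV → WZ
PV → XG
XG → PZ
PZ → ZK
YP → XN

XM DZ DE GM GB OW LZ NL TC YP PV UW WZ XG PZ ZK XN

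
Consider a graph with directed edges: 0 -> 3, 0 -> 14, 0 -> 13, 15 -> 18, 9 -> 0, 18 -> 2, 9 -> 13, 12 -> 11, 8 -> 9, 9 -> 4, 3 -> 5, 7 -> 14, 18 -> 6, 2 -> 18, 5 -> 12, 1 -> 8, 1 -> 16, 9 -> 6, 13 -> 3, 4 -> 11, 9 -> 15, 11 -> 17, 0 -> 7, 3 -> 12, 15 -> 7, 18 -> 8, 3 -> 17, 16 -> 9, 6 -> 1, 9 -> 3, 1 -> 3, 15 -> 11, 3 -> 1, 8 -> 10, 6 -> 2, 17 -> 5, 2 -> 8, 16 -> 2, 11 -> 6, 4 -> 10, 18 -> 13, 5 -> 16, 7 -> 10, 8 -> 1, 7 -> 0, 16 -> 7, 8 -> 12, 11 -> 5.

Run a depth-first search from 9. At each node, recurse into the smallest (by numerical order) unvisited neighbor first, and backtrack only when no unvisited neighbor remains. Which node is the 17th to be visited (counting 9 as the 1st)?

17

Visit 9
9 → 0
0 → 3
3 → 1
1 → 8
8 → 10
8 → 12
12 → 11
11 → 5
5 → 16
16 → 2
2 → 18
18 → 6
18 → 13
16 → 7
7 → 14
11 → 17
9 → 4
9 → 15

Visit order: 9, 0, 3, 1, 8, 10, 12, 11, 5, 16, 2, 18, 6, 13, 7, 14, 17, 4, 15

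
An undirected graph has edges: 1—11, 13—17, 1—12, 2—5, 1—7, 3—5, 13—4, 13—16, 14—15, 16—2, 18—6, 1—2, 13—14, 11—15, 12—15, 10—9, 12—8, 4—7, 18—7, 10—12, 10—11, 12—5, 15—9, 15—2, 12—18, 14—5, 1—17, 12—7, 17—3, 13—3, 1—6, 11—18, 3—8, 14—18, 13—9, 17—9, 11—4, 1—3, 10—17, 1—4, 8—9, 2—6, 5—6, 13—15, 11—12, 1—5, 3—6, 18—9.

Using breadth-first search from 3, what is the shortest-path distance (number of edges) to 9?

Level 0: 3
Level 1: 1, 5, 6, 8, 13, 17
Level 2: 2, 4, 7, 9, 10, 11, 12, 14, 15, 16, 18
9 first appears at level 2.

2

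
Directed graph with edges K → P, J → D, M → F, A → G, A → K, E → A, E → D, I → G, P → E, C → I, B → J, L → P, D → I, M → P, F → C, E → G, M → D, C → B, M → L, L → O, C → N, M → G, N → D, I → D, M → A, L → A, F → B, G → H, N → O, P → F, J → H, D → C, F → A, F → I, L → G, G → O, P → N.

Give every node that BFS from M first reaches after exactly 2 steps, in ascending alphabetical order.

Level 0: M
Level 1: A, D, F, G, L, P
Level 2: B, C, E, H, I, K, N, O
Level 3: J

B, C, E, H, I, K, N, O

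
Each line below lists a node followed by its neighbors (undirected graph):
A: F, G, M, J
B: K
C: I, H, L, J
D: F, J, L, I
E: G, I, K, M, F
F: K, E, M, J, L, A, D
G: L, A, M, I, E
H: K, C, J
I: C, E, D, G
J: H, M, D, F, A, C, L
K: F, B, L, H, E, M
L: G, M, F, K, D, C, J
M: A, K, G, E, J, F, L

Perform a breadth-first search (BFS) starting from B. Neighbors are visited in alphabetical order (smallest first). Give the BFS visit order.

B -> K -> E -> F -> H -> L -> M -> G -> I -> A -> D -> J -> C

Visit B; enqueue K → queue [K]
Visit K; enqueue E, F, H, L, M → queue [E, F, H, L, M]
Visit E; enqueue G, I → queue [F, H, L, M, G, I]
Visit F; enqueue A, D, J → queue [H, L, M, G, I, A, D, J]
Visit H; enqueue C → queue [L, M, G, I, A, D, J, C]
Visit L → queue [M, G, I, A, D, J, C]
Visit M → queue [G, I, A, D, J, C]
Visit G → queue [I, A, D, J, C]
Visit I → queue [A, D, J, C]
Visit A → queue [D, J, C]
Visit D → queue [J, C]
Visit J → queue [C]
Visit C → queue []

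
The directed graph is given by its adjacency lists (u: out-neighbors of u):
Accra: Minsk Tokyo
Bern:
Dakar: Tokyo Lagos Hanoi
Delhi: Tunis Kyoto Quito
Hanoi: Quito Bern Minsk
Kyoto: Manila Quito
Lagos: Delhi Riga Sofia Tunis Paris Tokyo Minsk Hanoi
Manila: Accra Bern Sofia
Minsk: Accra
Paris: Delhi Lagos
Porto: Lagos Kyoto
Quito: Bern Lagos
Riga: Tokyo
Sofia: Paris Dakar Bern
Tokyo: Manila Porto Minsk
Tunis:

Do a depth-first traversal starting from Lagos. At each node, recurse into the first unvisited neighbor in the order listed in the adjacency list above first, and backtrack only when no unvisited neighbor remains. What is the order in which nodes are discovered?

Lagos, Delhi, Tunis, Kyoto, Manila, Accra, Minsk, Tokyo, Porto, Bern, Sofia, Paris, Dakar, Hanoi, Quito, Riga

Visit Lagos
Lagos → Delhi
Delhi → Tunis
Delhi → Kyoto
Kyoto → Manila
Manila → Accra
Accra → Minsk
Accra → Tokyo
Tokyo → Porto
Manila → Bern
Manila → Sofia
Sofia → Paris
Sofia → Dakar
Dakar → Hanoi
Hanoi → Quito
Lagos → Riga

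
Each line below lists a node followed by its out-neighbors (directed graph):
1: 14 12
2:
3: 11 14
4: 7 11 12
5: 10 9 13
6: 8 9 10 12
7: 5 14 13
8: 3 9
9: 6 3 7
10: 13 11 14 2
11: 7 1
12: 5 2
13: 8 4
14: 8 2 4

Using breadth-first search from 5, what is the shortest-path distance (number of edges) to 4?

Level 0: 5
Level 1: 9, 10, 13
Level 2: 2, 3, 4, 6, 7, 8, 11, 14
Level 3: 1, 12
4 first appears at level 2.

2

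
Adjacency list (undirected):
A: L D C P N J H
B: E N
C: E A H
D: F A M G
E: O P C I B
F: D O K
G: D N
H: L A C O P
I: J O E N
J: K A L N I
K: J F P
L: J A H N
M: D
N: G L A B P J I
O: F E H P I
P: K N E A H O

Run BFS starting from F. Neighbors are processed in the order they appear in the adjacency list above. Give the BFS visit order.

F, D, O, K, A, M, G, E, H, P, I, J, L, C, N, B

Visit F; enqueue D, O, K → queue [D, O, K]
Visit D; enqueue A, M, G → queue [O, K, A, M, G]
Visit O; enqueue E, H, P, I → queue [K, A, M, G, E, H, P, I]
Visit K; enqueue J → queue [A, M, G, E, H, P, I, J]
Visit A; enqueue L, C, N → queue [M, G, E, H, P, I, J, L, C, N]
Visit M → queue [G, E, H, P, I, J, L, C, N]
Visit G → queue [E, H, P, I, J, L, C, N]
Visit E; enqueue B → queue [H, P, I, J, L, C, N, B]
Visit H → queue [P, I, J, L, C, N, B]
Visit P → queue [I, J, L, C, N, B]
Visit I → queue [J, L, C, N, B]
Visit J → queue [L, C, N, B]
Visit L → queue [C, N, B]
Visit C → queue [N, B]
Visit N → queue [B]
Visit B → queue []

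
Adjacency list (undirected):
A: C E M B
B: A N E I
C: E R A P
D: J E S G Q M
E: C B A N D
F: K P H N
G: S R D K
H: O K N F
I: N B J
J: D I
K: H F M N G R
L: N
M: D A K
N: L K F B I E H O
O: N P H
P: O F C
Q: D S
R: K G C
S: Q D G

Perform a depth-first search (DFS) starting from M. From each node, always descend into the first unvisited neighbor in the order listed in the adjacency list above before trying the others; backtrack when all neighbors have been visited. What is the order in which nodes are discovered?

M, D, J, I, N, L, K, H, O, P, F, C, E, B, A, R, G, S, Q

Visit M
M → D
D → J
J → I
I → N
N → L
N → K
K → H
H → O
O → P
P → F
P → C
C → E
E → B
B → A
C → R
R → G
G → S
S → Q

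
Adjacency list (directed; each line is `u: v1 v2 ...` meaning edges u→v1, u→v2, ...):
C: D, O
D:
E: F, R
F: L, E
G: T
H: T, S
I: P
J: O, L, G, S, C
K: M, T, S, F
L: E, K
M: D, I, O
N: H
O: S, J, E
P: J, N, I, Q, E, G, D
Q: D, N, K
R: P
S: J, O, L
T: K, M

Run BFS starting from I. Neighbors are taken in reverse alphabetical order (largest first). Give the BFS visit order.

Visit I; enqueue P → queue [P]
Visit P; enqueue Q, N, J, G, E, D → queue [Q, N, J, G, E, D]
Visit Q; enqueue K → queue [N, J, G, E, D, K]
Visit N; enqueue H → queue [J, G, E, D, K, H]
Visit J; enqueue S, O, L, C → queue [G, E, D, K, H, S, O, L, C]
Visit G; enqueue T → queue [E, D, K, H, S, O, L, C, T]
Visit E; enqueue R, F → queue [D, K, H, S, O, L, C, T, R, F]
Visit D → queue [K, H, S, O, L, C, T, R, F]
Visit K; enqueue M → queue [H, S, O, L, C, T, R, F, M]
Visit H → queue [S, O, L, C, T, R, F, M]
Visit S → queue [O, L, C, T, R, F, M]
Visit O → queue [L, C, T, R, F, M]
Visit L → queue [C, T, R, F, M]
Visit C → queue [T, R, F, M]
Visit T → queue [R, F, M]
Visit R → queue [F, M]
Visit F → queue [M]
Visit M → queue []

I → P → Q → N → J → G → E → D → K → H → S → O → L → C → T → R → F → M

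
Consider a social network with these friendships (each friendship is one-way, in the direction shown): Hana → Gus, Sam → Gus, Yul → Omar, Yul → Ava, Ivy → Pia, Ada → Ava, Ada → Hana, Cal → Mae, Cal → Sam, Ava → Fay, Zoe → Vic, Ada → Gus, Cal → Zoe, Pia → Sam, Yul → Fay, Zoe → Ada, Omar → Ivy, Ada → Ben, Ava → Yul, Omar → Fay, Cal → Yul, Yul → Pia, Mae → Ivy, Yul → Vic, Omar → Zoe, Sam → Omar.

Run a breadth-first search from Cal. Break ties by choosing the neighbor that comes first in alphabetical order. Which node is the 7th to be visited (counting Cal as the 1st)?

Visit Cal; enqueue Mae, Sam, Yul, Zoe → queue [Mae, Sam, Yul, Zoe]
Visit Mae; enqueue Ivy → queue [Sam, Yul, Zoe, Ivy]
Visit Sam; enqueue Gus, Omar → queue [Yul, Zoe, Ivy, Gus, Omar]
Visit Yul; enqueue Ava, Fay, Pia, Vic → queue [Zoe, Ivy, Gus, Omar, Ava, Fay, Pia, Vic]
Visit Zoe; enqueue Ada → queue [Ivy, Gus, Omar, Ava, Fay, Pia, Vic, Ada]
Visit Ivy → queue [Gus, Omar, Ava, Fay, Pia, Vic, Ada]
Visit Gus → queue [Omar, Ava, Fay, Pia, Vic, Ada]
Visit Omar → queue [Ava, Fay, Pia, Vic, Ada]
Visit Ava → queue [Fay, Pia, Vic, Ada]
Visit Fay → queue [Pia, Vic, Ada]
Visit Pia → queue [Vic, Ada]
Visit Vic → queue [Ada]
Visit Ada; enqueue Ben, Hana → queue [Ben, Hana]
Visit Ben → queue [Hana]
Visit Hana → queue []

Visit order: Cal, Mae, Sam, Yul, Zoe, Ivy, Gus, Omar, Ava, Fay, Pia, Vic, Ada, Ben, Hana

Gus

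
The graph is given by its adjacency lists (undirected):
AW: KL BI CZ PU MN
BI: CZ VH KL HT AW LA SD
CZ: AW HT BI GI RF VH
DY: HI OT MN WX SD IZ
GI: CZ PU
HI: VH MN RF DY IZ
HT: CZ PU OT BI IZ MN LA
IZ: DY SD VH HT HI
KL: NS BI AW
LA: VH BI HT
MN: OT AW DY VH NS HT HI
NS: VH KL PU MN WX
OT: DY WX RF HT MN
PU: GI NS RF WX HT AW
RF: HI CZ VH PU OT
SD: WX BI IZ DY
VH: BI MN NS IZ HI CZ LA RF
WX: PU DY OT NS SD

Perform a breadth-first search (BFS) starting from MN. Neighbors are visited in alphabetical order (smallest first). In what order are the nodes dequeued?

Visit MN; enqueue AW, DY, HI, HT, NS, OT, VH → queue [AW, DY, HI, HT, NS, OT, VH]
Visit AW; enqueue BI, CZ, KL, PU → queue [DY, HI, HT, NS, OT, VH, BI, CZ, KL, PU]
Visit DY; enqueue IZ, SD, WX → queue [HI, HT, NS, OT, VH, BI, CZ, KL, PU, IZ, SD, WX]
Visit HI; enqueue RF → queue [HT, NS, OT, VH, BI, CZ, KL, PU, IZ, SD, WX, RF]
Visit HT; enqueue LA → queue [NS, OT, VH, BI, CZ, KL, PU, IZ, SD, WX, RF, LA]
Visit NS → queue [OT, VH, BI, CZ, KL, PU, IZ, SD, WX, RF, LA]
Visit OT → queue [VH, BI, CZ, KL, PU, IZ, SD, WX, RF, LA]
Visit VH → queue [BI, CZ, KL, PU, IZ, SD, WX, RF, LA]
Visit BI → queue [CZ, KL, PU, IZ, SD, WX, RF, LA]
Visit CZ; enqueue GI → queue [KL, PU, IZ, SD, WX, RF, LA, GI]
Visit KL → queue [PU, IZ, SD, WX, RF, LA, GI]
Visit PU → queue [IZ, SD, WX, RF, LA, GI]
Visit IZ → queue [SD, WX, RF, LA, GI]
Visit SD → queue [WX, RF, LA, GI]
Visit WX → queue [RF, LA, GI]
Visit RF → queue [LA, GI]
Visit LA → queue [GI]
Visit GI → queue []

MN, AW, DY, HI, HT, NS, OT, VH, BI, CZ, KL, PU, IZ, SD, WX, RF, LA, GI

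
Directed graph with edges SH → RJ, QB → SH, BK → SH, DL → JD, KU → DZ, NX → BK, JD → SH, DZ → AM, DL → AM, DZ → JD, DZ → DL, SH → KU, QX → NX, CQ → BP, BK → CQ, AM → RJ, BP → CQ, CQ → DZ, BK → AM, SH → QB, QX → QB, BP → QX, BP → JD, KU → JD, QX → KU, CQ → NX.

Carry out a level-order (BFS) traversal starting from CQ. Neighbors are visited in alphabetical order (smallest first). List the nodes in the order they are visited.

Visit CQ; enqueue BP, DZ, NX → queue [BP, DZ, NX]
Visit BP; enqueue JD, QX → queue [DZ, NX, JD, QX]
Visit DZ; enqueue AM, DL → queue [NX, JD, QX, AM, DL]
Visit NX; enqueue BK → queue [JD, QX, AM, DL, BK]
Visit JD; enqueue SH → queue [QX, AM, DL, BK, SH]
Visit QX; enqueue KU, QB → queue [AM, DL, BK, SH, KU, QB]
Visit AM; enqueue RJ → queue [DL, BK, SH, KU, QB, RJ]
Visit DL → queue [BK, SH, KU, QB, RJ]
Visit BK → queue [SH, KU, QB, RJ]
Visit SH → queue [KU, QB, RJ]
Visit KU → queue [QB, RJ]
Visit QB → queue [RJ]
Visit RJ → queue []

CQ, BP, DZ, NX, JD, QX, AM, DL, BK, SH, KU, QB, RJ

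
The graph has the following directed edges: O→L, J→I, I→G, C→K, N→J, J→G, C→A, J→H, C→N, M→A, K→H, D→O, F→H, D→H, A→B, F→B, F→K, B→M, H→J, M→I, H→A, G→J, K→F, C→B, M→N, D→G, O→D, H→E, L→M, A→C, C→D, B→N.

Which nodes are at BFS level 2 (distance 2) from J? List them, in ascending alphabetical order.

A, E

Level 0: J
Level 1: G, H, I
Level 2: A, E
Level 3: B, C
Level 4: D, K, M, N
Level 5: F, O
Level 6: L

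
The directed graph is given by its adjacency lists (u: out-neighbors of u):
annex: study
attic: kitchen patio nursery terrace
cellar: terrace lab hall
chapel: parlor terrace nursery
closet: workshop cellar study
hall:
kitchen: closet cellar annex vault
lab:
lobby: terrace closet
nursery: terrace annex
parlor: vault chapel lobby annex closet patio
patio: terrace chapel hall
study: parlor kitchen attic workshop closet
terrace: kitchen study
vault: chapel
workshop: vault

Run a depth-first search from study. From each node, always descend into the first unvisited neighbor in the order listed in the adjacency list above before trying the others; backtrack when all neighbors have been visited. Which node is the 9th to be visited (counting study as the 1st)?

cellar

Visit study
study → parlor
parlor → vault
vault → chapel
chapel → terrace
terrace → kitchen
kitchen → closet
closet → workshop
closet → cellar
cellar → lab
cellar → hall
kitchen → annex
chapel → nursery
parlor → lobby
parlor → patio
study → attic

Visit order: study, parlor, vault, chapel, terrace, kitchen, closet, workshop, cellar, lab, hall, annex, nursery, lobby, patio, attic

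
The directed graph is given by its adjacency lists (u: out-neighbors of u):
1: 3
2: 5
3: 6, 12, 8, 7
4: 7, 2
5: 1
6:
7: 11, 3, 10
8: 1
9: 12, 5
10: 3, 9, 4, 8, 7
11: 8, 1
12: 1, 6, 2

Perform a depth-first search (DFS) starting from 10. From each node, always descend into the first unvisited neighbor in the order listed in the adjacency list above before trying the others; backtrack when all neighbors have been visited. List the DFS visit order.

10 3 6 12 1 2 5 8 7 11 9 4

Visit 10
10 → 3
3 → 6
3 → 12
12 → 1
12 → 2
2 → 5
3 → 8
3 → 7
7 → 11
10 → 9
10 → 4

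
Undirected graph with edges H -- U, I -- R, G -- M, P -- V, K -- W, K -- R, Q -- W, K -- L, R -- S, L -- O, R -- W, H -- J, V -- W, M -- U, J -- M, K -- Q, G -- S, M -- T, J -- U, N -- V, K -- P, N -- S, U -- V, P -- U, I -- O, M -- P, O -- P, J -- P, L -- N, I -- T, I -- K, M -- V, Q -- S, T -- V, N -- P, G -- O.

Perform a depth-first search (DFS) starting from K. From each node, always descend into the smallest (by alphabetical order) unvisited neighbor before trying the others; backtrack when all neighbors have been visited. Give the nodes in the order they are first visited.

K, I, O, G, M, J, H, U, P, N, L, S, Q, W, R, V, T

Visit K
K → I
I → O
O → G
G → M
M → J
J → H
H → U
U → P
P → N
N → L
N → S
S → Q
Q → W
W → R
W → V
V → T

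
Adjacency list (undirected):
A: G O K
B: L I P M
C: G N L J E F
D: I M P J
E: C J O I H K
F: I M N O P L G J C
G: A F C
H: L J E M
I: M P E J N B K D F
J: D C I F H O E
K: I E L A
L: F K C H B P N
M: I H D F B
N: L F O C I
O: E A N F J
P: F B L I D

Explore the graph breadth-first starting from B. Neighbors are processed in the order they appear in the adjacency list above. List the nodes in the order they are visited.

B L I P M F K C H N E J D O G A

Visit B; enqueue L, I, P, M → queue [L, I, P, M]
Visit L; enqueue F, K, C, H, N → queue [I, P, M, F, K, C, H, N]
Visit I; enqueue E, J, D → queue [P, M, F, K, C, H, N, E, J, D]
Visit P → queue [M, F, K, C, H, N, E, J, D]
Visit M → queue [F, K, C, H, N, E, J, D]
Visit F; enqueue O, G → queue [K, C, H, N, E, J, D, O, G]
Visit K; enqueue A → queue [C, H, N, E, J, D, O, G, A]
Visit C → queue [H, N, E, J, D, O, G, A]
Visit H → queue [N, E, J, D, O, G, A]
Visit N → queue [E, J, D, O, G, A]
Visit E → queue [J, D, O, G, A]
Visit J → queue [D, O, G, A]
Visit D → queue [O, G, A]
Visit O → queue [G, A]
Visit G → queue [A]
Visit A → queue []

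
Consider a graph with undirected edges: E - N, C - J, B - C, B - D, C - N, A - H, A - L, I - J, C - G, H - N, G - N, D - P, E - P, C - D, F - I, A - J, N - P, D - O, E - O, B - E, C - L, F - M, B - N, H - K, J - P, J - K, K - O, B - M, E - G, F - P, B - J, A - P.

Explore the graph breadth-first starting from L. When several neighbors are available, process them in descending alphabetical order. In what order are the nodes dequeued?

Visit L; enqueue C, A → queue [C, A]
Visit C; enqueue N, J, G, D, B → queue [A, N, J, G, D, B]
Visit A; enqueue P, H → queue [N, J, G, D, B, P, H]
Visit N; enqueue E → queue [J, G, D, B, P, H, E]
Visit J; enqueue K, I → queue [G, D, B, P, H, E, K, I]
Visit G → queue [D, B, P, H, E, K, I]
Visit D; enqueue O → queue [B, P, H, E, K, I, O]
Visit B; enqueue M → queue [P, H, E, K, I, O, M]
Visit P; enqueue F → queue [H, E, K, I, O, M, F]
Visit H → queue [E, K, I, O, M, F]
Visit E → queue [K, I, O, M, F]
Visit K → queue [I, O, M, F]
Visit I → queue [O, M, F]
Visit O → queue [M, F]
Visit M → queue [F]
Visit F → queue []

L → C → A → N → J → G → D → B → P → H → E → K → I → O → M → F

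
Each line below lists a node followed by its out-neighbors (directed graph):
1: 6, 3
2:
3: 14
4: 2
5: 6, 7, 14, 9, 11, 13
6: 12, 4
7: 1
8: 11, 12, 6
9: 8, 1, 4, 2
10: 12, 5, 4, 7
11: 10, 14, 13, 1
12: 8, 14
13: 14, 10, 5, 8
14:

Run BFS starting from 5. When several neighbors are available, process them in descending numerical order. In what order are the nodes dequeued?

Visit 5; enqueue 14, 13, 11, 9, 7, 6 → queue [14, 13, 11, 9, 7, 6]
Visit 14 → queue [13, 11, 9, 7, 6]
Visit 13; enqueue 10, 8 → queue [11, 9, 7, 6, 10, 8]
Visit 11; enqueue 1 → queue [9, 7, 6, 10, 8, 1]
Visit 9; enqueue 4, 2 → queue [7, 6, 10, 8, 1, 4, 2]
Visit 7 → queue [6, 10, 8, 1, 4, 2]
Visit 6; enqueue 12 → queue [10, 8, 1, 4, 2, 12]
Visit 10 → queue [8, 1, 4, 2, 12]
Visit 8 → queue [1, 4, 2, 12]
Visit 1; enqueue 3 → queue [4, 2, 12, 3]
Visit 4 → queue [2, 12, 3]
Visit 2 → queue [12, 3]
Visit 12 → queue [3]
Visit 3 → queue []

5 → 14 → 13 → 11 → 9 → 7 → 6 → 10 → 8 → 1 → 4 → 2 → 12 → 3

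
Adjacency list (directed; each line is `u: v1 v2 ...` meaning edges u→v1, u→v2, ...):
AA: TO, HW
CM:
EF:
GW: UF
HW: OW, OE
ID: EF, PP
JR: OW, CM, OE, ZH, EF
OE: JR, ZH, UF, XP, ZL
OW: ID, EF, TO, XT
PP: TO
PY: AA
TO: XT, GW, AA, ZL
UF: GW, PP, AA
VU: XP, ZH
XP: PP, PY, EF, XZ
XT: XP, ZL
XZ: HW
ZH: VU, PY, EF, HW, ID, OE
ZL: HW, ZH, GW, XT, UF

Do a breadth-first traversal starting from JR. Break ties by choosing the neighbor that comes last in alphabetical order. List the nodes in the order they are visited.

JR -> ZH -> OW -> OE -> EF -> CM -> VU -> PY -> ID -> HW -> XT -> TO -> ZL -> XP -> UF -> AA -> PP -> GW -> XZ

Visit JR; enqueue ZH, OW, OE, EF, CM → queue [ZH, OW, OE, EF, CM]
Visit ZH; enqueue VU, PY, ID, HW → queue [OW, OE, EF, CM, VU, PY, ID, HW]
Visit OW; enqueue XT, TO → queue [OE, EF, CM, VU, PY, ID, HW, XT, TO]
Visit OE; enqueue ZL, XP, UF → queue [EF, CM, VU, PY, ID, HW, XT, TO, ZL, XP, UF]
Visit EF → queue [CM, VU, PY, ID, HW, XT, TO, ZL, XP, UF]
Visit CM → queue [VU, PY, ID, HW, XT, TO, ZL, XP, UF]
Visit VU → queue [PY, ID, HW, XT, TO, ZL, XP, UF]
Visit PY; enqueue AA → queue [ID, HW, XT, TO, ZL, XP, UF, AA]
Visit ID; enqueue PP → queue [HW, XT, TO, ZL, XP, UF, AA, PP]
Visit HW → queue [XT, TO, ZL, XP, UF, AA, PP]
Visit XT → queue [TO, ZL, XP, UF, AA, PP]
Visit TO; enqueue GW → queue [ZL, XP, UF, AA, PP, GW]
Visit ZL → queue [XP, UF, AA, PP, GW]
Visit XP; enqueue XZ → queue [UF, AA, PP, GW, XZ]
Visit UF → queue [AA, PP, GW, XZ]
Visit AA → queue [PP, GW, XZ]
Visit PP → queue [GW, XZ]
Visit GW → queue [XZ]
Visit XZ → queue []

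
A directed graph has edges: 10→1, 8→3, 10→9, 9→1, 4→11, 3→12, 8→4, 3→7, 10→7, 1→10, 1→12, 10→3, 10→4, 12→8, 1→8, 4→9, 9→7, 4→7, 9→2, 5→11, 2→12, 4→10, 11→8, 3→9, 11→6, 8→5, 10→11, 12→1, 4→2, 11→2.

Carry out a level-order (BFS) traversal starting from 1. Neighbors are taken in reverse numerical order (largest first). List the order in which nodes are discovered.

Visit 1; enqueue 12, 10, 8 → queue [12, 10, 8]
Visit 12 → queue [10, 8]
Visit 10; enqueue 11, 9, 7, 4, 3 → queue [8, 11, 9, 7, 4, 3]
Visit 8; enqueue 5 → queue [11, 9, 7, 4, 3, 5]
Visit 11; enqueue 6, 2 → queue [9, 7, 4, 3, 5, 6, 2]
Visit 9 → queue [7, 4, 3, 5, 6, 2]
Visit 7 → queue [4, 3, 5, 6, 2]
Visit 4 → queue [3, 5, 6, 2]
Visit 3 → queue [5, 6, 2]
Visit 5 → queue [6, 2]
Visit 6 → queue [2]
Visit 2 → queue []

1 → 12 → 10 → 8 → 11 → 9 → 7 → 4 → 3 → 5 → 6 → 2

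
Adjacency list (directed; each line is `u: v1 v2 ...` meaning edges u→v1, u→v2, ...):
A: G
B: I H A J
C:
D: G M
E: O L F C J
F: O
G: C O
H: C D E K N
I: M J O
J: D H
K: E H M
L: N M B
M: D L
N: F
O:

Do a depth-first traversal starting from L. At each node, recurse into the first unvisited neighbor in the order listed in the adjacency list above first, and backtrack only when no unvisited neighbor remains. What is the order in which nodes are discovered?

L, N, F, O, M, D, G, C, B, I, J, H, E, K, A

Visit L
L → N
N → F
F → O
L → M
M → D
D → G
G → C
L → B
B → I
I → J
J → H
H → E
H → K
B → A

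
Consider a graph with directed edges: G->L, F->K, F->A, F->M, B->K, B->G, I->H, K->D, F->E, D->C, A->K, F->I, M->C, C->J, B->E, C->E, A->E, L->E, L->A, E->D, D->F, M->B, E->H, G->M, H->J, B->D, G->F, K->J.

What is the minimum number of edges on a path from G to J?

Level 0: G
Level 1: F, L, M
Level 2: A, B, C, E, I, K
Level 3: D, H, J
J first appears at level 3.

3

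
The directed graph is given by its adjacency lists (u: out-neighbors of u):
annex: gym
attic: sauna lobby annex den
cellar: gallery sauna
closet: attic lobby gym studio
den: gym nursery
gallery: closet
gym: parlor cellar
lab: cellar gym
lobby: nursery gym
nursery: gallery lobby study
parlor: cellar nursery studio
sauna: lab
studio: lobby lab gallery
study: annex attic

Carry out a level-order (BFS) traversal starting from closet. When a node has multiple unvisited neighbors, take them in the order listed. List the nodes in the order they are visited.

closet, attic, lobby, gym, studio, sauna, annex, den, nursery, parlor, cellar, lab, gallery, study

Visit closet; enqueue attic, lobby, gym, studio → queue [attic, lobby, gym, studio]
Visit attic; enqueue sauna, annex, den → queue [lobby, gym, studio, sauna, annex, den]
Visit lobby; enqueue nursery → queue [gym, studio, sauna, annex, den, nursery]
Visit gym; enqueue parlor, cellar → queue [studio, sauna, annex, den, nursery, parlor, cellar]
Visit studio; enqueue lab, gallery → queue [sauna, annex, den, nursery, parlor, cellar, lab, gallery]
Visit sauna → queue [annex, den, nursery, parlor, cellar, lab, gallery]
Visit annex → queue [den, nursery, parlor, cellar, lab, gallery]
Visit den → queue [nursery, parlor, cellar, lab, gallery]
Visit nursery; enqueue study → queue [parlor, cellar, lab, gallery, study]
Visit parlor → queue [cellar, lab, gallery, study]
Visit cellar → queue [lab, gallery, study]
Visit lab → queue [gallery, study]
Visit gallery → queue [study]
Visit study → queue []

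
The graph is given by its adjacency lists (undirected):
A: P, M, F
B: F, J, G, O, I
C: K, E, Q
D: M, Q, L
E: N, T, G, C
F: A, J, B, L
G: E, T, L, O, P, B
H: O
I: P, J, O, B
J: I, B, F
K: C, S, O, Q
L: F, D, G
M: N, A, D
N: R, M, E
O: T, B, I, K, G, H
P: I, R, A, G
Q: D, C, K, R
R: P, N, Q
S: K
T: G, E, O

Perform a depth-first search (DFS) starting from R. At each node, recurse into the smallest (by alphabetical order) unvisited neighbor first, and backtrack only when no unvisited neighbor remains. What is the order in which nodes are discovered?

Visit R
R → N
N → E
E → C
C → K
K → O
O → B
B → F
F → A
A → M
M → D
D → L
L → G
G → P
P → I
I → J
G → T
D → Q
O → H
K → S

R, N, E, C, K, O, B, F, A, M, D, L, G, P, I, J, T, Q, H, S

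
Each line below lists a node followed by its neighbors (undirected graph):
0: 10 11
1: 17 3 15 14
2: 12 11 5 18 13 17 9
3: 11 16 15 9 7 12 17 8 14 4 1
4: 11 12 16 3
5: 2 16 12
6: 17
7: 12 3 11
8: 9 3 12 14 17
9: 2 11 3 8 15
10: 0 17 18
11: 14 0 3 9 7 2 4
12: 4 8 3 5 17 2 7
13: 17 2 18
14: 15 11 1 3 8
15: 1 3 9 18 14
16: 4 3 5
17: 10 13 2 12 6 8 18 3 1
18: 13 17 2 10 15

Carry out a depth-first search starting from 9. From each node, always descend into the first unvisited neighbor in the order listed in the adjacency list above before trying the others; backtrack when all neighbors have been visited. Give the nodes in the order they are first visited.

Visit 9
9 → 2
2 → 12
12 → 4
4 → 11
11 → 14
14 → 15
15 → 1
1 → 17
17 → 10
10 → 0
10 → 18
18 → 13
17 → 6
17 → 8
8 → 3
3 → 16
16 → 5
3 → 7

9 2 12 4 11 14 15 1 17 10 0 18 13 6 8 3 16 5 7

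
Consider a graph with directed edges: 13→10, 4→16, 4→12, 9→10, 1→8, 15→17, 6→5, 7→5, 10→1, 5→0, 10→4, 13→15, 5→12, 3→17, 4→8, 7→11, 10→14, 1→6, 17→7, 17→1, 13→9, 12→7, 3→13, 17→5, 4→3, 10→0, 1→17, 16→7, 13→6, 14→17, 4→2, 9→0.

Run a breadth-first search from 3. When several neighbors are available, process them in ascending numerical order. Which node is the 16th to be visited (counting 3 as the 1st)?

11

Visit 3; enqueue 13, 17 → queue [13, 17]
Visit 13; enqueue 6, 9, 10, 15 → queue [17, 6, 9, 10, 15]
Visit 17; enqueue 1, 5, 7 → queue [6, 9, 10, 15, 1, 5, 7]
Visit 6 → queue [9, 10, 15, 1, 5, 7]
Visit 9; enqueue 0 → queue [10, 15, 1, 5, 7, 0]
Visit 10; enqueue 4, 14 → queue [15, 1, 5, 7, 0, 4, 14]
Visit 15 → queue [1, 5, 7, 0, 4, 14]
Visit 1; enqueue 8 → queue [5, 7, 0, 4, 14, 8]
Visit 5; enqueue 12 → queue [7, 0, 4, 14, 8, 12]
Visit 7; enqueue 11 → queue [0, 4, 14, 8, 12, 11]
Visit 0 → queue [4, 14, 8, 12, 11]
Visit 4; enqueue 2, 16 → queue [14, 8, 12, 11, 2, 16]
Visit 14 → queue [8, 12, 11, 2, 16]
Visit 8 → queue [12, 11, 2, 16]
Visit 12 → queue [11, 2, 16]
Visit 11 → queue [2, 16]
Visit 2 → queue [16]
Visit 16 → queue []

Visit order: 3, 13, 17, 6, 9, 10, 15, 1, 5, 7, 0, 4, 14, 8, 12, 11, 2, 16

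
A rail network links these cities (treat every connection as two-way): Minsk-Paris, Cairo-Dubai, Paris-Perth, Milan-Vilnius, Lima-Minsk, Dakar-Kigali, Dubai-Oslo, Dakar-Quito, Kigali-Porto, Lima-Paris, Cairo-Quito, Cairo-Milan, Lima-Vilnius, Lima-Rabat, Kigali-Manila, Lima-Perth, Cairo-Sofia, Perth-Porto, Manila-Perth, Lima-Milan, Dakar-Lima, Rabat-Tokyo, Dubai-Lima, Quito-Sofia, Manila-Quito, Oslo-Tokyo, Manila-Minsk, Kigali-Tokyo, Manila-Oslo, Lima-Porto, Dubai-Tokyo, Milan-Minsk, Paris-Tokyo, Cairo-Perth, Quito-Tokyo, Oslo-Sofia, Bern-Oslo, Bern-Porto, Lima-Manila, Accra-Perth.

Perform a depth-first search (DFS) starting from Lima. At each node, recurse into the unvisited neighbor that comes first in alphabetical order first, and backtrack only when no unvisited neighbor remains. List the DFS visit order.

Lima -> Dakar -> Kigali -> Manila -> Minsk -> Milan -> Cairo -> Dubai -> Oslo -> Bern -> Porto -> Perth -> Accra -> Paris -> Tokyo -> Quito -> Sofia -> Rabat -> Vilnius

Visit Lima
Lima → Dakar
Dakar → Kigali
Kigali → Manila
Manila → Minsk
Minsk → Milan
Milan → Cairo
Cairo → Dubai
Dubai → Oslo
Oslo → Bern
Bern → Porto
Porto → Perth
Perth → Accra
Perth → Paris
Paris → Tokyo
Tokyo → Quito
Quito → Sofia
Tokyo → Rabat
Milan → Vilnius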